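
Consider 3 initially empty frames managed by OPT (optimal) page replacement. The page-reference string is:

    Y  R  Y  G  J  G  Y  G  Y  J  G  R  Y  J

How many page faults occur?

Y → miss, frames (Y)
R → miss, frames (Y R)
Y → hit
G → miss, frames (Y R G)
J → miss, evict R, frames (Y G J)
G → hit
Y → hit
G → hit
Y → hit
J → hit
G → hit
R → miss, evict G, frames (Y J R)
Y → hit
J → hit
Page faults: 5.

5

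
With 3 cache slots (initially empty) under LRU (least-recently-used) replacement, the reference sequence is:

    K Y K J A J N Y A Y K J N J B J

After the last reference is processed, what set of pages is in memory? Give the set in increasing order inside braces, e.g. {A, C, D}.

K -> fault, frames (K)
Y -> fault, frames (K Y)
K -> hit
J -> fault, frames (Y K J)
A -> fault, evict Y, frames (K J A)
J -> hit
N -> fault, evict K, frames (A J N)
Y -> fault, evict A, frames (J N Y)
A -> fault, evict J, frames (N Y A)
Y -> hit
K -> fault, evict N, frames (A Y K)
J -> fault, evict A, frames (Y K J)
N -> fault, evict Y, frames (K J N)
J -> hit
B -> fault, evict K, frames (N J B)
J -> hit

{B, J, N}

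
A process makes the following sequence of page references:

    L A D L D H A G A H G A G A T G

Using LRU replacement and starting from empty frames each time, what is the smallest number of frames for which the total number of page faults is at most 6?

4

f=1: 16 faults
f=2: 12 faults
f=3: 7 faults
f=4: 6 faults
f=5: 6 faults
f=6: 6 faults
Smallest f with faults ≤ 6 is 4.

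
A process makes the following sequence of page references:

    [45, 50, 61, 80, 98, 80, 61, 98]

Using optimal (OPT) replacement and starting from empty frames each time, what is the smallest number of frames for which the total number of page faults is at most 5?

3

f=1: 8 faults
f=2: 6 faults
f=3: 5 faults
f=4: 5 faults
f=5: 5 faults
Smallest f with faults ≤ 5 is 3.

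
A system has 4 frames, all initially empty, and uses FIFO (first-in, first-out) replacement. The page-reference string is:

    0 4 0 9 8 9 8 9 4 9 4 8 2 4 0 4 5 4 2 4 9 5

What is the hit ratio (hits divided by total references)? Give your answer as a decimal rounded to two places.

0.59

0 -> miss, frames {0}
4 -> miss, frames {0,4}
0 -> hit
9 -> miss, frames {0,4,9}
8 -> miss, frames {0,4,9,8}
9 -> hit
8 -> hit
9 -> hit
4 -> hit
9 -> hit
4 -> hit
8 -> hit
2 -> miss, evict 0, frames {4,9,8,2}
4 -> hit
0 -> miss, evict 4, frames {9,8,2,0}
4 -> miss, evict 9, frames {8,2,0,4}
5 -> miss, evict 8, frames {2,0,4,5}
4 -> hit
2 -> hit
4 -> hit
9 -> miss, evict 2, frames {0,4,5,9}
5 -> hit
Hits: 13 of 22 references → 13/22 = 0.5909.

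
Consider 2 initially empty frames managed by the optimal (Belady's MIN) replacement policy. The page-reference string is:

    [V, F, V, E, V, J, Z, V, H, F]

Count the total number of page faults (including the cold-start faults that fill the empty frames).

V: miss, frames [V]
F: miss, frames [V, F]
V: hit
E: miss, evict F, frames [V, E]
V: hit
J: miss, evict E, frames [V, J]
Z: miss, evict J, frames [V, Z]
V: hit
H: miss, evict Z, frames [V, H]
F: miss, evict H, frames [V, F]
Page faults: 7.

7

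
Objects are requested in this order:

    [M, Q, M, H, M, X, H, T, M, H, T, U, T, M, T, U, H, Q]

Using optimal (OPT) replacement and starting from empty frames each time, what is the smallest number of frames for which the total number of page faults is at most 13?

2

f=1: 18 faults
f=2: 12 faults
f=3: 8 faults
f=4: 7 faults
f=5: 6 faults
f=6: 6 faults
Smallest f with faults ≤ 13 is 2.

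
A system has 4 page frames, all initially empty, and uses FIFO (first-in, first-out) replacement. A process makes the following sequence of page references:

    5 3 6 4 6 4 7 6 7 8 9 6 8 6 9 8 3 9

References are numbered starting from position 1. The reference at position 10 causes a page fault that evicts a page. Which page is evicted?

pos 1: 5 -> fault, frames (5)
pos 2: 3 -> fault, frames (5 3)
pos 3: 6 -> fault, frames (5 3 6)
pos 4: 4 -> fault, frames (5 3 6 4)
pos 5: 6 -> hit
pos 6: 4 -> hit
pos 7: 7 -> fault, evict 5, frames (3 6 4 7)
pos 8: 6 -> hit
pos 9: 7 -> hit
pos 10: 8 -> fault, evict 3, frames (6 4 7 8)
At position 10, page 3 is evicted.

3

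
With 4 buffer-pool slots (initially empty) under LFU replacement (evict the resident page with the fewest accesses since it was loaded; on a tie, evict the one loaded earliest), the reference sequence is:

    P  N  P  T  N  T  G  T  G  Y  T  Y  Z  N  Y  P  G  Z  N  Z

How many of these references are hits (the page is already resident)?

P -> miss, frames [P]
N -> miss, frames [P, N]
P -> hit
T -> miss, frames [P, N, T]
N -> hit
T -> hit
G -> miss, frames [P, N, T, G]
T -> hit
G -> hit
Y -> miss, evict P, frames [N, T, G, Y]
T -> hit
Y -> hit
Z -> miss, evict N, frames [T, G, Y, Z]
N -> miss, evict Z, frames [T, G, Y, N]
Y -> hit
P -> miss, evict N, frames [T, G, Y, P]
G -> hit
Z -> miss, evict P, frames [T, G, Y, Z]
N -> miss, evict Z, frames [T, G, Y, N]
Z -> miss, evict N, frames [T, G, Y, Z]
Hits: 9.

9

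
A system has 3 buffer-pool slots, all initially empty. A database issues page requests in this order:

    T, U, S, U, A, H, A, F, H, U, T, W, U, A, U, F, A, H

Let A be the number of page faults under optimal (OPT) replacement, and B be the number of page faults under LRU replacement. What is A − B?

-2

Under OPT: F F F . F F . F . . F F . F . . . F → 10 faults.
Under LRU: F F F . F F . F . F F F . F . F . F → 12 faults.
A − B = 10 − 12 = -2.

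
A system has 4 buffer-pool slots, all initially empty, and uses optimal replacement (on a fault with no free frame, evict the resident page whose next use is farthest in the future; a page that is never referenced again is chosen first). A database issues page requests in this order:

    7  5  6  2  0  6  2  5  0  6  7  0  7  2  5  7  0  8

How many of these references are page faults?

7 -> fault, frames (7)
5 -> fault, frames (7 5)
6 -> fault, frames (7 5 6)
2 -> fault, frames (7 5 6 2)
0 -> fault, evict 7, frames (5 6 2 0)
6 -> hit
2 -> hit
5 -> hit
0 -> hit
6 -> hit
7 -> fault, evict 6, frames (5 2 0 7)
0 -> hit
7 -> hit
2 -> hit
5 -> hit
7 -> hit
0 -> hit
8 -> fault, evict 7, frames (5 2 0 8)
Page faults: 7.

7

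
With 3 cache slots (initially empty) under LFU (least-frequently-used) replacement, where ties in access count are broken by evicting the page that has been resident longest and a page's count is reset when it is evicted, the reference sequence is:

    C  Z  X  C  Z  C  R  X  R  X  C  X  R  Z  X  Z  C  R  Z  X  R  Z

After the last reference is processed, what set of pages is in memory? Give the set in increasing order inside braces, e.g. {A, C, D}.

C → fault, frames {C}
Z → fault, frames {C,Z}
X → fault, frames {C,Z,X}
C → hit
Z → hit
C → hit
R → fault, evict X, frames {C,Z,R}
X → fault, evict R, frames {C,Z,X}
R → fault, evict X, frames {C,Z,R}
X → fault, evict R, frames {C,Z,X}
C → hit
X → hit
R → fault, evict Z, frames {C,X,R}
Z → fault, evict R, frames {C,X,Z}
X → hit
Z → hit
C → hit
R → fault, evict Z, frames {C,X,R}
Z → fault, evict R, frames {C,X,Z}
X → hit
R → fault, evict Z, frames {C,X,R}
Z → fault, evict R, frames {C,X,Z}

{C, X, Z}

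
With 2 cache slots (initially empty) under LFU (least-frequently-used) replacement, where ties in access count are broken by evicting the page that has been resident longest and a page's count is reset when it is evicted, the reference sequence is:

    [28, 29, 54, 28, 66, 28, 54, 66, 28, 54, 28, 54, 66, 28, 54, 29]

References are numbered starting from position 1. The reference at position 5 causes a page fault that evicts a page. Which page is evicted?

pos 1: 28: miss, frames (28)
pos 2: 29: miss, frames (28 29)
pos 3: 54: miss, evict 28, frames (29 54)
pos 4: 28: miss, evict 29, frames (54 28)
pos 5: 66: miss, evict 54, frames (28 66)
At position 5, page 54 is evicted.

54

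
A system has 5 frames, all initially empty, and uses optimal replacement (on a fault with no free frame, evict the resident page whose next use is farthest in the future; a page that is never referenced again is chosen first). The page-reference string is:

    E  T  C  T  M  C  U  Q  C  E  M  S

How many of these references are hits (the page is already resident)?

E -> miss, frames [E]
T -> miss, frames [E, T]
C -> miss, frames [E, T, C]
T -> hit
M -> miss, frames [E, T, C, M]
C -> hit
U -> miss, frames [E, T, C, M, U]
Q -> miss, evict U, frames [E, T, C, M, Q]
C -> hit
E -> hit
M -> hit
S -> miss, evict Q, frames [E, T, C, M, S]
Hits: 5.

5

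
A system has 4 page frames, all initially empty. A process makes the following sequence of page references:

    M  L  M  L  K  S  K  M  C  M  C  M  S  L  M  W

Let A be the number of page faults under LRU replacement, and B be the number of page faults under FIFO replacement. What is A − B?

-1

Under LRU: F F . . F F . . F . . . . F . F → 7 faults.
Under FIFO: F F . . F F . . F F . . . F . F → 8 faults.
A − B = 7 − 8 = -1.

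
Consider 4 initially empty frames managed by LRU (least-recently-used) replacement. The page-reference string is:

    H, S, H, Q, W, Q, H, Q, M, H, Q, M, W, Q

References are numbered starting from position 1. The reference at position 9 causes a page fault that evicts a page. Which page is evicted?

pos 1: H -> fault, frames (H)
pos 2: S -> fault, frames (H S)
pos 3: H -> hit
pos 4: Q -> fault, frames (S H Q)
pos 5: W -> fault, frames (S H Q W)
pos 6: Q -> hit
pos 7: H -> hit
pos 8: Q -> hit
pos 9: M -> fault, evict S, frames (W H Q M)
At position 9, page S is evicted.

S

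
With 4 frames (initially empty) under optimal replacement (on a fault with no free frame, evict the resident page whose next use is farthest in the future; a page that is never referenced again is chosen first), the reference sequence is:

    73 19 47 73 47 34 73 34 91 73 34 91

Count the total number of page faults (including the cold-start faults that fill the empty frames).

5

73: fault, frames {73}
19: fault, frames {73,19}
47: fault, frames {73,19,47}
73: hit
47: hit
34: fault, frames {73,19,47,34}
73: hit
34: hit
91: fault, evict 47, frames {73,19,34,91}
73: hit
34: hit
91: hit
Page faults: 5.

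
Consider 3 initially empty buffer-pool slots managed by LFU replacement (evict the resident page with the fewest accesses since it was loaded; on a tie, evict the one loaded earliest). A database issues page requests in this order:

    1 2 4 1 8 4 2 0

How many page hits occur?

1 → miss, frames {1}
2 → miss, frames {1,2}
4 → miss, frames {1,2,4}
1 → hit
8 → miss, evict 2, frames {1,4,8}
4 → hit
2 → miss, evict 8, frames {1,4,2}
0 → miss, evict 2, frames {1,4,0}
Hits: 2.

2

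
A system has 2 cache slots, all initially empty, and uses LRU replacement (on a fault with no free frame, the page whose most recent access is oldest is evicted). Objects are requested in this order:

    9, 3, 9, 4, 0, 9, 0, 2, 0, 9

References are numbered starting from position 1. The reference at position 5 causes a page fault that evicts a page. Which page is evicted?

pos 1: 9 -> miss, frames {9}
pos 2: 3 -> miss, frames {9,3}
pos 3: 9 -> hit
pos 4: 4 -> miss, evict 3, frames {9,4}
pos 5: 0 -> miss, evict 9, frames {4,0}
At position 5, page 9 is evicted.

9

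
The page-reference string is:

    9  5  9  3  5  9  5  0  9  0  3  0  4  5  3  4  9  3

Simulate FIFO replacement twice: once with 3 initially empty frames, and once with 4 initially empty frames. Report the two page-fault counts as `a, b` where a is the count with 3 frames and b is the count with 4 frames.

3 frames: F F . F . . . F F . . . F F F . F . → 9 faults.
4 frames: F F . F . . . F . . . . F . . . F . → 6 faults.
6 < 9: adding a frame reduced faults, as is typical.

9, 6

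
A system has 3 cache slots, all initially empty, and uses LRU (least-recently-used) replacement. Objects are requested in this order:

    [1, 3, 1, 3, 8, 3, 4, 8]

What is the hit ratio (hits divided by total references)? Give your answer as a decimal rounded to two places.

1: fault, frames {1}
3: fault, frames {1,3}
1: hit
3: hit
8: fault, frames {1,3,8}
3: hit
4: fault, evict 1, frames {8,3,4}
8: hit
Hits: 4 of 8 references → 4/8 = 0.5000.

0.50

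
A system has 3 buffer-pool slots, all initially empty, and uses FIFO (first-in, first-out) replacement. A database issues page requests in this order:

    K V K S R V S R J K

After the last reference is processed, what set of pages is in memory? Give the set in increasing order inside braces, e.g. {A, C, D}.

K -> fault, frames [K]
V -> fault, frames [K, V]
K -> hit
S -> fault, frames [K, V, S]
R -> fault, evict K, frames [V, S, R]
V -> hit
S -> hit
R -> hit
J -> fault, evict V, frames [S, R, J]
K -> fault, evict S, frames [R, J, K]

{J, K, R}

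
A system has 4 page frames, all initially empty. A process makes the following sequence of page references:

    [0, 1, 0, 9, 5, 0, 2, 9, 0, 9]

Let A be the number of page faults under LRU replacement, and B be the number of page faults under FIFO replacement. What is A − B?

Under LRU: F F . F F . F . . . → 5 faults.
Under FIFO: F F . F F . F . F . → 6 faults.
A − B = 5 − 6 = -1.

-1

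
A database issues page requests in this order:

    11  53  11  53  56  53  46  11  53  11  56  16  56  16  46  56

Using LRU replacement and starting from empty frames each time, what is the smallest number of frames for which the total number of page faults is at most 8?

3

f=1: 16 faults
f=2: 10 faults
f=3: 8 faults
f=4: 6 faults
f=5: 5 faults
Smallest f with faults ≤ 8 is 3.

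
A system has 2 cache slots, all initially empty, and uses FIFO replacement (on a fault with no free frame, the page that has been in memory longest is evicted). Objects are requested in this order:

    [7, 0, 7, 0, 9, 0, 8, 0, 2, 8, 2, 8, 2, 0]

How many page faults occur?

7 -> fault, frames [7]
0 -> fault, frames [7, 0]
7 -> hit
0 -> hit
9 -> fault, evict 7, frames [0, 9]
0 -> hit
8 -> fault, evict 0, frames [9, 8]
0 -> fault, evict 9, frames [8, 0]
2 -> fault, evict 8, frames [0, 2]
8 -> fault, evict 0, frames [2, 8]
2 -> hit
8 -> hit
2 -> hit
0 -> fault, evict 2, frames [8, 0]
Page faults: 8.

8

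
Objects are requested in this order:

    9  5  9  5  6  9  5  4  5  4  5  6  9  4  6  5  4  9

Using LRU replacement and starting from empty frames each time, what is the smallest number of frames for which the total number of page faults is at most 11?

f=1: 18 faults
f=2: 13 faults
f=3: 9 faults
f=4: 4 faults
Smallest f with faults ≤ 11 is 3.

3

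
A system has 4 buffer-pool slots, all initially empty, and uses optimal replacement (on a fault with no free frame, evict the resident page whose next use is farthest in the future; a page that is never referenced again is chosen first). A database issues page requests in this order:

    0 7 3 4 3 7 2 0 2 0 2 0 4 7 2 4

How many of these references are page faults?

5

0: fault, frames (0)
7: fault, frames (0 7)
3: fault, frames (0 7 3)
4: fault, frames (0 7 3 4)
3: hit
7: hit
2: fault, evict 3, frames (0 7 4 2)
0: hit
2: hit
0: hit
2: hit
0: hit
4: hit
7: hit
2: hit
4: hit
Page faults: 5.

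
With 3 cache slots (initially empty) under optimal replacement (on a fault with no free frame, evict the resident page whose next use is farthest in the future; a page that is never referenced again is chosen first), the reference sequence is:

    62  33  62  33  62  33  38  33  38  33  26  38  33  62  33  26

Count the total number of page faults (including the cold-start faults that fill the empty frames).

62 -> fault, frames [62]
33 -> fault, frames [62, 33]
62 -> hit
33 -> hit
62 -> hit
33 -> hit
38 -> fault, frames [62, 33, 38]
33 -> hit
38 -> hit
33 -> hit
26 -> fault, evict 62, frames [33, 38, 26]
38 -> hit
33 -> hit
62 -> fault, evict 38, frames [33, 26, 62]
33 -> hit
26 -> hit
Page faults: 5.

5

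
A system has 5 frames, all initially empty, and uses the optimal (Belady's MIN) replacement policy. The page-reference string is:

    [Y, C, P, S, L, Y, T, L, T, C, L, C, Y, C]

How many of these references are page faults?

6

Y -> miss, frames (Y)
C -> miss, frames (Y C)
P -> miss, frames (Y C P)
S -> miss, frames (Y C P S)
L -> miss, frames (Y C P S L)
Y -> hit
T -> miss, evict S, frames (Y C P L T)
L -> hit
T -> hit
C -> hit
L -> hit
C -> hit
Y -> hit
C -> hit
Page faults: 6.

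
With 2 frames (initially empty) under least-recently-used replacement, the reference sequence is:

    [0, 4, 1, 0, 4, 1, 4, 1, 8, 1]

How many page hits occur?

3

0 → fault, frames (0)
4 → fault, frames (0 4)
1 → fault, evict 0, frames (4 1)
0 → fault, evict 4, frames (1 0)
4 → fault, evict 1, frames (0 4)
1 → fault, evict 0, frames (4 1)
4 → hit
1 → hit
8 → fault, evict 4, frames (1 8)
1 → hit
Hits: 3.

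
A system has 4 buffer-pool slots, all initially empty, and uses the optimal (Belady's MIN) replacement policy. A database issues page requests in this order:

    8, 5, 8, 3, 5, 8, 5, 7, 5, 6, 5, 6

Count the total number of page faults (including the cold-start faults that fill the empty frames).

5

8: miss, frames [8]
5: miss, frames [8, 5]
8: hit
3: miss, frames [8, 5, 3]
5: hit
8: hit
5: hit
7: miss, frames [8, 5, 3, 7]
5: hit
6: miss, evict 7, frames [8, 5, 3, 6]
5: hit
6: hit
Page faults: 5.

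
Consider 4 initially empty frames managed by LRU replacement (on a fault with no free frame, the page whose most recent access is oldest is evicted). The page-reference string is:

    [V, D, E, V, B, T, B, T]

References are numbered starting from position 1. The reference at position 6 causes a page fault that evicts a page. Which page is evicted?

D

pos 1: V -> fault, frames [V]
pos 2: D -> fault, frames [V, D]
pos 3: E -> fault, frames [V, D, E]
pos 4: V -> hit
pos 5: B -> fault, frames [D, E, V, B]
pos 6: T -> fault, evict D, frames [E, V, B, T]
At position 6, page D is evicted.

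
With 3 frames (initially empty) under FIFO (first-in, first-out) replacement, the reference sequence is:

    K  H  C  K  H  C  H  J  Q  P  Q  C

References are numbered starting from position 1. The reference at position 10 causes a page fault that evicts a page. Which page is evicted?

pos 1: K -> miss, frames {K}
pos 2: H -> miss, frames {K,H}
pos 3: C -> miss, frames {K,H,C}
pos 4: K -> hit
pos 5: H -> hit
pos 6: C -> hit
pos 7: H -> hit
pos 8: J -> miss, evict K, frames {H,C,J}
pos 9: Q -> miss, evict H, frames {C,J,Q}
pos 10: P -> miss, evict C, frames {J,Q,P}
At position 10, page C is evicted.

C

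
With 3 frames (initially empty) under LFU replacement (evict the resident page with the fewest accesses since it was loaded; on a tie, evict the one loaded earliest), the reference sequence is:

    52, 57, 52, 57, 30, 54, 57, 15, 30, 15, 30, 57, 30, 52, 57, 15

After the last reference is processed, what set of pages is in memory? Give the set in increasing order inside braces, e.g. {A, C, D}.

52 -> fault, frames {52}
57 -> fault, frames {52,57}
52 -> hit
57 -> hit
30 -> fault, frames {52,57,30}
54 -> fault, evict 30, frames {52,57,54}
57 -> hit
15 -> fault, evict 54, frames {52,57,15}
30 -> fault, evict 15, frames {52,57,30}
15 -> fault, evict 30, frames {52,57,15}
30 -> fault, evict 15, frames {52,57,30}
57 -> hit
30 -> hit
52 -> hit
57 -> hit
15 -> fault, evict 30, frames {52,57,15}

{15, 52, 57}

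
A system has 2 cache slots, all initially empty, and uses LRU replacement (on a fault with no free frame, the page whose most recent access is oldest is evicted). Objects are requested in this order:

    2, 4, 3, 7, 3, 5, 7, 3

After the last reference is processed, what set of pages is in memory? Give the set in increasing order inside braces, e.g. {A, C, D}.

2 -> fault, frames [2]
4 -> fault, frames [2, 4]
3 -> fault, evict 2, frames [4, 3]
7 -> fault, evict 4, frames [3, 7]
3 -> hit
5 -> fault, evict 7, frames [3, 5]
7 -> fault, evict 3, frames [5, 7]
3 -> fault, evict 5, frames [7, 3]

{3, 7}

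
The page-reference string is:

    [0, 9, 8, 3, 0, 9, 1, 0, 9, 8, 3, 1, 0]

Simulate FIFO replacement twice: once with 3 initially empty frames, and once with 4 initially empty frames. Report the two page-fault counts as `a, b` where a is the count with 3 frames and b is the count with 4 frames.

3 frames: F F F F F F F . . F F . F → 10 faults.
4 frames: F F F F . . F F F F F F F → 11 faults.
11 > 10: adding a frame increased faults — Belady's anomaly.

10, 11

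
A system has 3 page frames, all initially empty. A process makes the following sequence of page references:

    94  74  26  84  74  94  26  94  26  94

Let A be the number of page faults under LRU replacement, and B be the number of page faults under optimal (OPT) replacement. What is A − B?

Under LRU: F F F F . F F . . . → 6 faults.
Under OPT: F F F F . . F . . . → 5 faults.
A − B = 6 − 5 = 1.

1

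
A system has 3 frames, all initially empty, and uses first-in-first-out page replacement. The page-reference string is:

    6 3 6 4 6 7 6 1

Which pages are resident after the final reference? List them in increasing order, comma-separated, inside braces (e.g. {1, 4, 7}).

{1, 6, 7}

6 → miss, frames (6)
3 → miss, frames (6 3)
6 → hit
4 → miss, frames (6 3 4)
6 → hit
7 → miss, evict 6, frames (3 4 7)
6 → miss, evict 3, frames (4 7 6)
1 → miss, evict 4, frames (7 6 1)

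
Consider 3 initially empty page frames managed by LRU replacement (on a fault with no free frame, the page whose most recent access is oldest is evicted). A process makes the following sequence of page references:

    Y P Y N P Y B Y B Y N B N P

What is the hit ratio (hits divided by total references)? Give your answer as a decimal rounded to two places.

Y → fault, frames {Y}
P → fault, frames {Y,P}
Y → hit
N → fault, frames {P,Y,N}
P → hit
Y → hit
B → fault, evict N, frames {P,Y,B}
Y → hit
B → hit
Y → hit
N → fault, evict P, frames {B,Y,N}
B → hit
N → hit
P → fault, evict Y, frames {B,N,P}
Hits: 8 of 14 references → 8/14 = 0.5714.

0.57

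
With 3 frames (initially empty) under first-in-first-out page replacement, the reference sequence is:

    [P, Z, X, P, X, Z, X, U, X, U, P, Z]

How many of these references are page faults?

P -> fault, frames (P)
Z -> fault, frames (P Z)
X -> fault, frames (P Z X)
P -> hit
X -> hit
Z -> hit
X -> hit
U -> fault, evict P, frames (Z X U)
X -> hit
U -> hit
P -> fault, evict Z, frames (X U P)
Z -> fault, evict X, frames (U P Z)
Page faults: 6.

6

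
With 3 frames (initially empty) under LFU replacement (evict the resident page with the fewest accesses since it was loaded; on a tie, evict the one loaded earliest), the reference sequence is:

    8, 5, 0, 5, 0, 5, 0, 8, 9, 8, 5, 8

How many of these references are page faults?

8 -> miss, frames (8)
5 -> miss, frames (8 5)
0 -> miss, frames (8 5 0)
5 -> hit
0 -> hit
5 -> hit
0 -> hit
8 -> hit
9 -> miss, evict 8, frames (5 0 9)
8 -> miss, evict 9, frames (5 0 8)
5 -> hit
8 -> hit
Page faults: 5.

5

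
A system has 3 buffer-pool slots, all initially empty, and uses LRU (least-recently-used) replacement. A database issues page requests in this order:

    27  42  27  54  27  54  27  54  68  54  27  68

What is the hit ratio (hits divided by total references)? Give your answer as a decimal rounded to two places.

0.67

27: miss, frames [27]
42: miss, frames [27, 42]
27: hit
54: miss, frames [42, 27, 54]
27: hit
54: hit
27: hit
54: hit
68: miss, evict 42, frames [27, 54, 68]
54: hit
27: hit
68: hit
Hits: 8 of 12 references → 8/12 = 0.6667.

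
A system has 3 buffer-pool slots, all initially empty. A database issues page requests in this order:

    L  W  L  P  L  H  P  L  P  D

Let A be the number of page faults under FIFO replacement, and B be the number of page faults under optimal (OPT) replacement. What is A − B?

1

Under FIFO: F F . F . F . F . F → 6 faults.
Under OPT: F F . F . F . . . F → 5 faults.
A − B = 6 − 5 = 1.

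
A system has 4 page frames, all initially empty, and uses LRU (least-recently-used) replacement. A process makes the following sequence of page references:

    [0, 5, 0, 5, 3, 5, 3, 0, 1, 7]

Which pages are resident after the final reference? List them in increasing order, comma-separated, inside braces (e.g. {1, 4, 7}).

{0, 1, 3, 7}

0: miss, frames {0}
5: miss, frames {0,5}
0: hit
5: hit
3: miss, frames {0,5,3}
5: hit
3: hit
0: hit
1: miss, frames {5,3,0,1}
7: miss, evict 5, frames {3,0,1,7}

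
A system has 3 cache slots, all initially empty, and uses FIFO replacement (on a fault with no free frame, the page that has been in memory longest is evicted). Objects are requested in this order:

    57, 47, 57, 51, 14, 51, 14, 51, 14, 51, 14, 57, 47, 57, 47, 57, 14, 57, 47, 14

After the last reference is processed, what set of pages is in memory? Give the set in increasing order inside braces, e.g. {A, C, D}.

{14, 47, 57}

57 -> miss, frames (57)
47 -> miss, frames (57 47)
57 -> hit
51 -> miss, frames (57 47 51)
14 -> miss, evict 57, frames (47 51 14)
51 -> hit
14 -> hit
51 -> hit
14 -> hit
51 -> hit
14 -> hit
57 -> miss, evict 47, frames (51 14 57)
47 -> miss, evict 51, frames (14 57 47)
57 -> hit
47 -> hit
57 -> hit
14 -> hit
57 -> hit
47 -> hit
14 -> hit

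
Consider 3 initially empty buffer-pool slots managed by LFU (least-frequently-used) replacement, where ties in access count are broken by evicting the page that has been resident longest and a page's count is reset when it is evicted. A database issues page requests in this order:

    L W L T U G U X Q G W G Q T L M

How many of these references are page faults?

13

L -> miss, frames (L)
W -> miss, frames (L W)
L -> hit
T -> miss, frames (L W T)
U -> miss, evict W, frames (L T U)
G -> miss, evict T, frames (L U G)
U -> hit
X -> miss, evict G, frames (L U X)
Q -> miss, evict X, frames (L U Q)
G -> miss, evict Q, frames (L U G)
W -> miss, evict G, frames (L U W)
G -> miss, evict W, frames (L U G)
Q -> miss, evict G, frames (L U Q)
T -> miss, evict Q, frames (L U T)
L -> hit
M -> miss, evict T, frames (L U M)
Page faults: 13.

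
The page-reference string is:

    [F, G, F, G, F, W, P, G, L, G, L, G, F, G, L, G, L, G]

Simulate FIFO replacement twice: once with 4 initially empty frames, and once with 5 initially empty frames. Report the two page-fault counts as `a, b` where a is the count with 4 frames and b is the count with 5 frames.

7, 5

4 frames: F F . . . F F . F . . . F F . . . . → 7 faults.
5 frames: F F . . . F F . F . . . . . . . . . → 5 faults.
5 < 7: adding a frame reduced faults, as is typical.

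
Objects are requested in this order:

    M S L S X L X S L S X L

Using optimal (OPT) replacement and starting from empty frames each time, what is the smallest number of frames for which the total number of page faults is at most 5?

f=1: 12 faults
f=2: 6 faults
f=3: 4 faults
f=4: 4 faults
Smallest f with faults ≤ 5 is 3.

3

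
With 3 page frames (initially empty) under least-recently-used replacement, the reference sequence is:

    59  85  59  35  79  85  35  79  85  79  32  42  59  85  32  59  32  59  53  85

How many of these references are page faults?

12

59 → fault, frames {59}
85 → fault, frames {59,85}
59 → hit
35 → fault, frames {85,59,35}
79 → fault, evict 85, frames {59,35,79}
85 → fault, evict 59, frames {35,79,85}
35 → hit
79 → hit
85 → hit
79 → hit
32 → fault, evict 35, frames {85,79,32}
42 → fault, evict 85, frames {79,32,42}
59 → fault, evict 79, frames {32,42,59}
85 → fault, evict 32, frames {42,59,85}
32 → fault, evict 42, frames {59,85,32}
59 → hit
32 → hit
59 → hit
53 → fault, evict 85, frames {32,59,53}
85 → fault, evict 32, frames {59,53,85}
Page faults: 12.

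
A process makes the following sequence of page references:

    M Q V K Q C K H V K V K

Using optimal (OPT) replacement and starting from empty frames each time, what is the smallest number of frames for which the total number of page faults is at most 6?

3

f=1: 12 faults
f=2: 7 faults
f=3: 6 faults
f=4: 6 faults
f=5: 6 faults
f=6: 6 faults
Smallest f with faults ≤ 6 is 3.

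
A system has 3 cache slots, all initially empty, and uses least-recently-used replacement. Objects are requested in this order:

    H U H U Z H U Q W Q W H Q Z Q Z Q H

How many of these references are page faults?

H → miss, frames {H}
U → miss, frames {H,U}
H → hit
U → hit
Z → miss, frames {H,U,Z}
H → hit
U → hit
Q → miss, evict Z, frames {H,U,Q}
W → miss, evict H, frames {U,Q,W}
Q → hit
W → hit
H → miss, evict U, frames {Q,W,H}
Q → hit
Z → miss, evict W, frames {H,Q,Z}
Q → hit
Z → hit
Q → hit
H → hit
Page faults: 7.

7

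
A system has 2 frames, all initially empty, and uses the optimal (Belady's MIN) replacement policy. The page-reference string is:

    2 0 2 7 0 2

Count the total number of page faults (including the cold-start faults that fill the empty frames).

2 → fault, frames {2}
0 → fault, frames {2,0}
2 → hit
7 → fault, evict 2, frames {0,7}
0 → hit
2 → fault, evict 7, frames {0,2}
Page faults: 4.

4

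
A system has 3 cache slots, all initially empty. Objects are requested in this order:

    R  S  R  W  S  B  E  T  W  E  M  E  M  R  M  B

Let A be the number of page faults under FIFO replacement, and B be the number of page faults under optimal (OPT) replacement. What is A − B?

Under FIFO: F F . F . F F F F . F F . F . F → 11 faults.
Under OPT: F F . F . F F F . . F . . F . F → 9 faults.
A − B = 11 − 9 = 2.

2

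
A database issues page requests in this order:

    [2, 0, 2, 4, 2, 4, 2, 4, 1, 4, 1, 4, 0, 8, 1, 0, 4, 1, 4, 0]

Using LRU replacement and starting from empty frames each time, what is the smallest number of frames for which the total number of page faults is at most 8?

f=1: 20 faults
f=2: 11 faults
f=3: 8 faults
f=4: 5 faults
f=5: 5 faults
Smallest f with faults ≤ 8 is 3.

3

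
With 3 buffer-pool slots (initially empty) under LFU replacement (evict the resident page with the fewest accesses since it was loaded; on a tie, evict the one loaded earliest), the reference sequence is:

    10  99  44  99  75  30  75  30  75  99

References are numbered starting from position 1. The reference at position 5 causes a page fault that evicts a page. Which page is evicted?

10

pos 1: 10 -> fault, frames [10]
pos 2: 99 -> fault, frames [10, 99]
pos 3: 44 -> fault, frames [10, 99, 44]
pos 4: 99 -> hit
pos 5: 75 -> fault, evict 10, frames [99, 44, 75]
At position 5, page 10 is evicted.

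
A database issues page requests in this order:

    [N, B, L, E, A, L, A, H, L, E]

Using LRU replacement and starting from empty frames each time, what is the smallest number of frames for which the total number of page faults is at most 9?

f=1: 10 faults
f=2: 9 faults
f=3: 7 faults
f=4: 6 faults
f=5: 6 faults
f=6: 6 faults
Smallest f with faults ≤ 9 is 2.

2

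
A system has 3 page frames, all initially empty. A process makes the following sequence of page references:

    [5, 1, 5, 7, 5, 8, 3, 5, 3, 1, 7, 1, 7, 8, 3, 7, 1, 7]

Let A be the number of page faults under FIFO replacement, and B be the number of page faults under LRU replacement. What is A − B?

2

Under FIFO: F F . F . F F F . F F . . F F . F F → 12 faults.
Under LRU: F F . F . F F . . F F . . F F . F . → 10 faults.
A − B = 12 − 10 = 2.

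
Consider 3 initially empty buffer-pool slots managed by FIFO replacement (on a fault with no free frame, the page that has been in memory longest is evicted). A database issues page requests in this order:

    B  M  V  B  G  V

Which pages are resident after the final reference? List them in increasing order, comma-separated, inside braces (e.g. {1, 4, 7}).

{G, M, V}

B -> fault, frames {B}
M -> fault, frames {B,M}
V -> fault, frames {B,M,V}
B -> hit
G -> fault, evict B, frames {M,V,G}
V -> hit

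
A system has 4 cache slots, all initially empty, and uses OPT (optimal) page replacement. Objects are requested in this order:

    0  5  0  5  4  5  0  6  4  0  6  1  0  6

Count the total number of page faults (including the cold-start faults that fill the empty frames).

5

0: fault, frames {0}
5: fault, frames {0,5}
0: hit
5: hit
4: fault, frames {0,5,4}
5: hit
0: hit
6: fault, frames {0,5,4,6}
4: hit
0: hit
6: hit
1: fault, evict 4, frames {0,5,6,1}
0: hit
6: hit
Page faults: 5.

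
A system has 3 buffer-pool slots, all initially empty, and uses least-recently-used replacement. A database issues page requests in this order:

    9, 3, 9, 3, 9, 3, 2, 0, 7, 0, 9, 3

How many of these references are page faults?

9 → fault, frames (9)
3 → fault, frames (9 3)
9 → hit
3 → hit
9 → hit
3 → hit
2 → fault, frames (9 3 2)
0 → fault, evict 9, frames (3 2 0)
7 → fault, evict 3, frames (2 0 7)
0 → hit
9 → fault, evict 2, frames (7 0 9)
3 → fault, evict 7, frames (0 9 3)
Page faults: 7.

7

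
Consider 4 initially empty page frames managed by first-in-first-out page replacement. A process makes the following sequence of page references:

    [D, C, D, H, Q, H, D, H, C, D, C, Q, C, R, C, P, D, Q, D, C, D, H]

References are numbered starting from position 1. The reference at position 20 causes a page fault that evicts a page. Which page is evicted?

Q

pos 1: D → fault, frames {D}
pos 2: C → fault, frames {D,C}
pos 3: D → hit
pos 4: H → fault, frames {D,C,H}
pos 5: Q → fault, frames {D,C,H,Q}
pos 6: H → hit
pos 7: D → hit
pos 8: H → hit
pos 9: C → hit
pos 10: D → hit
pos 11: C → hit
pos 12: Q → hit
pos 13: C → hit
pos 14: R → fault, evict D, frames {C,H,Q,R}
pos 15: C → hit
pos 16: P → fault, evict C, frames {H,Q,R,P}
pos 17: D → fault, evict H, frames {Q,R,P,D}
pos 18: Q → hit
pos 19: D → hit
pos 20: C → fault, evict Q, frames {R,P,D,C}
At position 20, page Q is evicted.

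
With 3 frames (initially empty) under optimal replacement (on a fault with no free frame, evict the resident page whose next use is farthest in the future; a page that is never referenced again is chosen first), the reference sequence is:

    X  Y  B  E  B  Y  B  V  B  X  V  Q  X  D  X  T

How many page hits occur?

X: miss, frames (X)
Y: miss, frames (X Y)
B: miss, frames (X Y B)
E: miss, evict X, frames (Y B E)
B: hit
Y: hit
B: hit
V: miss, evict E, frames (Y B V)
B: hit
X: miss, evict B, frames (Y V X)
V: hit
Q: miss, evict V, frames (Y X Q)
X: hit
D: miss, evict Q, frames (Y X D)
X: hit
T: miss, evict D, frames (Y X T)
Hits: 7.

7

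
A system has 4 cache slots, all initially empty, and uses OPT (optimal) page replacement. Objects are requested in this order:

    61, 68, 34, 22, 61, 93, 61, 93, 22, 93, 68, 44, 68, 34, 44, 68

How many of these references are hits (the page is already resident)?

9

61 → fault, frames [61]
68 → fault, frames [61, 68]
34 → fault, frames [61, 68, 34]
22 → fault, frames [61, 68, 34, 22]
61 → hit
93 → fault, evict 34, frames [61, 68, 22, 93]
61 → hit
93 → hit
22 → hit
93 → hit
68 → hit
44 → fault, evict 93, frames [61, 68, 22, 44]
68 → hit
34 → fault, evict 22, frames [61, 68, 44, 34]
44 → hit
68 → hit
Hits: 9.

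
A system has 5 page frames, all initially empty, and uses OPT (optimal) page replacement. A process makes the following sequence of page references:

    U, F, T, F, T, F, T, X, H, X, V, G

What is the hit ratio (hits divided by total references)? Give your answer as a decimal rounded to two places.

0.42

U → fault, frames (U)
F → fault, frames (U F)
T → fault, frames (U F T)
F → hit
T → hit
F → hit
T → hit
X → fault, frames (U F T X)
H → fault, frames (U F T X H)
X → hit
V → fault, evict H, frames (U F T X V)
G → fault, evict V, frames (U F T X G)
Hits: 5 of 12 references → 5/12 = 0.4167.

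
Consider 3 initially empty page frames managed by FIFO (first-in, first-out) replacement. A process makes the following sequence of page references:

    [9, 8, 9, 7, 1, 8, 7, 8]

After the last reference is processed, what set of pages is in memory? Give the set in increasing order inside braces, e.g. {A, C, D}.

{1, 7, 8}

9 -> fault, frames (9)
8 -> fault, frames (9 8)
9 -> hit
7 -> fault, frames (9 8 7)
1 -> fault, evict 9, frames (8 7 1)
8 -> hit
7 -> hit
8 -> hit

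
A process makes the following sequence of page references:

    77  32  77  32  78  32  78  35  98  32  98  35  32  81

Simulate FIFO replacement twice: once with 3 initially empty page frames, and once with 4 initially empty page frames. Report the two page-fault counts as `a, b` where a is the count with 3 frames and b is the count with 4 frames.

7, 6

3 frames: F F . . F . . F F F . . . F → 7 faults.
4 frames: F F . . F . . F F . . . . F → 6 faults.
6 < 7: adding a frame reduced faults, as is typical.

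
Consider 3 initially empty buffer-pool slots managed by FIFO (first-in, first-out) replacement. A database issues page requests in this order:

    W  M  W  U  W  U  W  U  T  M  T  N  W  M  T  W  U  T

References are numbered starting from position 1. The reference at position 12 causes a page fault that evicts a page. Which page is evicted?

pos 1: W -> fault, frames (W)
pos 2: M -> fault, frames (W M)
pos 3: W -> hit
pos 4: U -> fault, frames (W M U)
pos 5: W -> hit
pos 6: U -> hit
pos 7: W -> hit
pos 8: U -> hit
pos 9: T -> fault, evict W, frames (M U T)
pos 10: M -> hit
pos 11: T -> hit
pos 12: N -> fault, evict M, frames (U T N)
At position 12, page M is evicted.

M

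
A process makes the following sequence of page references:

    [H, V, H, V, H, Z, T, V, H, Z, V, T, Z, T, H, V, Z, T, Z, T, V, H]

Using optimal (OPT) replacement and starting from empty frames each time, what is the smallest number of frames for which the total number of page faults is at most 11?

3

f=1: 22 faults
f=2: 12 faults
f=3: 8 faults
f=4: 4 faults
Smallest f with faults ≤ 11 is 3.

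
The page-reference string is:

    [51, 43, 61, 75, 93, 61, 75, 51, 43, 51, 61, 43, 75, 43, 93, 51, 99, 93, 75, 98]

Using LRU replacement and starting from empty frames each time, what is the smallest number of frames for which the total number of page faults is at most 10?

f=1: 20 faults
f=2: 18 faults
f=3: 14 faults
f=4: 12 faults
f=5: 7 faults
f=6: 7 faults
f=7: 7 faults
Smallest f with faults ≤ 10 is 5.

5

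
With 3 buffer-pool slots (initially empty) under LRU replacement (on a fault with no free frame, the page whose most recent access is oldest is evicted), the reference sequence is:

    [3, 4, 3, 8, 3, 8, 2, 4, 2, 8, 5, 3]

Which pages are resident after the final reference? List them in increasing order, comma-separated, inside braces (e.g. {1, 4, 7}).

3 → fault, frames [3]
4 → fault, frames [3, 4]
3 → hit
8 → fault, frames [4, 3, 8]
3 → hit
8 → hit
2 → fault, evict 4, frames [3, 8, 2]
4 → fault, evict 3, frames [8, 2, 4]
2 → hit
8 → hit
5 → fault, evict 4, frames [2, 8, 5]
3 → fault, evict 2, frames [8, 5, 3]

{3, 5, 8}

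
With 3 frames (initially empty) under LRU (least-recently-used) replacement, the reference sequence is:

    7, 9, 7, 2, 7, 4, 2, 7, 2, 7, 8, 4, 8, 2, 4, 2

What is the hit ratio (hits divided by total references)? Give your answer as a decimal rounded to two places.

0.56

7 → fault, frames [7]
9 → fault, frames [7, 9]
7 → hit
2 → fault, frames [9, 7, 2]
7 → hit
4 → fault, evict 9, frames [2, 7, 4]
2 → hit
7 → hit
2 → hit
7 → hit
8 → fault, evict 4, frames [2, 7, 8]
4 → fault, evict 2, frames [7, 8, 4]
8 → hit
2 → fault, evict 7, frames [4, 8, 2]
4 → hit
2 → hit
Hits: 9 of 16 references → 9/16 = 0.5625.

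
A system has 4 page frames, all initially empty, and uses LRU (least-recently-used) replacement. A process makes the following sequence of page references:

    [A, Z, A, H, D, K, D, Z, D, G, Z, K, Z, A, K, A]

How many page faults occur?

A -> fault, frames (A)
Z -> fault, frames (A Z)
A -> hit
H -> fault, frames (Z A H)
D -> fault, frames (Z A H D)
K -> fault, evict Z, frames (A H D K)
D -> hit
Z -> fault, evict A, frames (H K D Z)
D -> hit
G -> fault, evict H, frames (K Z D G)
Z -> hit
K -> hit
Z -> hit
A -> fault, evict D, frames (G K Z A)
K -> hit
A -> hit
Page faults: 8.

8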